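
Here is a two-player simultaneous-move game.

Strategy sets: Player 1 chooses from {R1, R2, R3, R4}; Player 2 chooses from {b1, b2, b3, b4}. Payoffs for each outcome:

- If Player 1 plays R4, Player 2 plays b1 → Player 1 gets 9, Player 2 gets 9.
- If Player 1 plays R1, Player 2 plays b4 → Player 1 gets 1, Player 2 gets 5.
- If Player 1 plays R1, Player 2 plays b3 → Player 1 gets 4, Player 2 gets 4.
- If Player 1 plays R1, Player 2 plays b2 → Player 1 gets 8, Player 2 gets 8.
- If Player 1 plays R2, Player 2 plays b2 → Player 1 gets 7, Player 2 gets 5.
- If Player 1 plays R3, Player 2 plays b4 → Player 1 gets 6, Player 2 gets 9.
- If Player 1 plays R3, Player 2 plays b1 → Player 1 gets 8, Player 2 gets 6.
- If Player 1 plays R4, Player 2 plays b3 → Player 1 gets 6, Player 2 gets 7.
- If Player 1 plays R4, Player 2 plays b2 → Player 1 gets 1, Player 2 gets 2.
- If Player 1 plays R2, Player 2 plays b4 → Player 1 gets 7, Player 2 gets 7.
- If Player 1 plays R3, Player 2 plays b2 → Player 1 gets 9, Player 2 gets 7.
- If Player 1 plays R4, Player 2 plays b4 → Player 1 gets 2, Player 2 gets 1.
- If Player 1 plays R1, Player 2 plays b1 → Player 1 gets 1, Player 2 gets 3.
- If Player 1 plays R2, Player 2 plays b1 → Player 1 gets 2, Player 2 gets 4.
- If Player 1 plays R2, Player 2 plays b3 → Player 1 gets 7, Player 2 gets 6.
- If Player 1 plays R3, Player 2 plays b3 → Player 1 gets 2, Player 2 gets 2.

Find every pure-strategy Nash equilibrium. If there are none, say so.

For each strategy profile, look for a profitable unilateral deviation.
(R1, b1): Player 1 can switch to R2 (1 → 2). Not NE.
(R1, b2): Player 1 can switch to R3 (8 → 9). Not NE.
(R1, b3): Player 1 can switch to R2 (4 → 7). Not NE.
(R1, b4): Player 1 can switch to R2 (1 → 7). Not NE.
(R2, b1): Player 1 can switch to R3 (2 → 8). Not NE.
(R2, b2): Player 1 can switch to R1 (7 → 8). Not NE.
(R2, b3): Player 2 can switch to b4 (6 → 7). Not NE.
(R2, b4): Player 1 gets 7, best alternative 6; Player 2 gets 7, best alternative 6. No profitable deviation — NE.
(R3, b1): Player 1 can switch to R4 (8 → 9). Not NE.
(R3, b2): Player 2 can switch to b4 (7 → 9). Not NE.
(R3, b3): Player 1 can switch to R1 (2 → 4). Not NE.
(R3, b4): Player 1 can switch to R2 (6 → 7). Not NE.
(R4, b1): Player 1 gets 9, best alternative 8; Player 2 gets 9, best alternative 7. No profitable deviation — NE.
(R4, b2): Player 1 can switch to R1 (1 → 8). Not NE.
(The remaining 2 profiles each have a profitable deviation by the same check.)

Pure-strategy Nash equilibria: (R2, b4), (R4, b1)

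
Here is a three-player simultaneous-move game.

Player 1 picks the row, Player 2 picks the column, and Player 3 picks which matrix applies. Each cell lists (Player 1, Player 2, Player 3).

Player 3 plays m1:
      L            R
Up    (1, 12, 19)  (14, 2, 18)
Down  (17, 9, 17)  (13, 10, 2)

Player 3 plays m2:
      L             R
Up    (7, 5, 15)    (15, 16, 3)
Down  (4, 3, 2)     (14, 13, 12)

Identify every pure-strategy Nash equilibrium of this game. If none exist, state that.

none

Mark each player's best response to every combination of opponents' strategies; a profile where every player is best-responding is a pure Nash equilibrium.
Player 1 against (L, m1): payoffs 1, 17 → best response Down.
Player 1 against (L, m2): payoffs 7, 4 → best response Up.
Player 1 against (R, m1): payoffs 14, 13 → best response Up.
Player 1 against (R, m2): payoffs 15, 14 → best response Up.
Player 2 against (Up, m1): payoffs 12, 2 → best response L.
Player 2 against (Up, m2): payoffs 5, 16 → best response R.
Player 2 against (Down, m1): payoffs 9, 10 → best response R.
Player 2 against (Down, m2): payoffs 3, 13 → best response R.
Player 3 against (Up, L): payoffs 19, 15 → best response m1.
Player 3 against (Up, R): payoffs 18, 3 → best response m1.
Player 3 against (Down, L): payoffs 17, 2 → best response m1.
Player 3 against (Down, R): payoffs 2, 12 → best response m2.
No profile is a mutual best response for all players.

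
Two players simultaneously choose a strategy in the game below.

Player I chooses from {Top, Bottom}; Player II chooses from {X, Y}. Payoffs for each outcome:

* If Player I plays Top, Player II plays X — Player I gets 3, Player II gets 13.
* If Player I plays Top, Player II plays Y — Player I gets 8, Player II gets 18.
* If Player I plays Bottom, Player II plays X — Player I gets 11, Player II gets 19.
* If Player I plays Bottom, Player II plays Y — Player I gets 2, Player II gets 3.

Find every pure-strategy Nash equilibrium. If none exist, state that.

Pure-strategy Nash equilibria: (Top, Y) and (Bottom, X)

(Top, X): Player I can switch to Bottom (3 → 11). Not NE.
(Top, Y): Player I gets 8, best alternative 2; Player II gets 18, best alternative 13. No profitable deviation — NE.
(Bottom, X): Player I gets 11, best alternative 3; Player II gets 19, best alternative 3. No profitable deviation — NE.
(Bottom, Y): Player I can switch to Top (2 → 8). Not NE.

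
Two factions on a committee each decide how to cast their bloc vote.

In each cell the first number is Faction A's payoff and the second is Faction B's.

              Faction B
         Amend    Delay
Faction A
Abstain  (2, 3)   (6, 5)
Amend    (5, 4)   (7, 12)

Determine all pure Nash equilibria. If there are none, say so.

Faction A against Amend: payoffs 2, 5 → best response Amend.
Faction A against Delay: payoffs 6, 7 → best response Amend.
Faction B against Abstain: payoffs 3, 5 → best response Delay.
Faction B against Amend: payoffs 4, 12 → best response Delay.
Mutual best responses: (Amend, Delay).

The unique pure-strategy Nash equilibrium is (Amend, Delay).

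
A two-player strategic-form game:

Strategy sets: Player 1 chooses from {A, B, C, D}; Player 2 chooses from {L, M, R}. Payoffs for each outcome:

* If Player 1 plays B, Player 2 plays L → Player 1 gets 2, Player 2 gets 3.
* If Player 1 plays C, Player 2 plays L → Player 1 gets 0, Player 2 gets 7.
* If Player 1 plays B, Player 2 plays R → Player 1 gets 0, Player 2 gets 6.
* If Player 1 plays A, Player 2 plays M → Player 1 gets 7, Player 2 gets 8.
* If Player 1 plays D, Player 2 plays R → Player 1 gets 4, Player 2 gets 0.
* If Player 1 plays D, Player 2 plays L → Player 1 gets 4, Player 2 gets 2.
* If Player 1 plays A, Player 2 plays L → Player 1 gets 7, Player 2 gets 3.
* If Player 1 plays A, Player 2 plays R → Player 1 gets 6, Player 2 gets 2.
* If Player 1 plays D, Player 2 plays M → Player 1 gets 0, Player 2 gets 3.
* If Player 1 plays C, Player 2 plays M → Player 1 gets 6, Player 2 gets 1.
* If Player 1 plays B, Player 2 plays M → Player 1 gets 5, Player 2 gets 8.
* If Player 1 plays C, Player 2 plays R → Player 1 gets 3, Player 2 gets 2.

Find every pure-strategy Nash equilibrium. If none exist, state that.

(A, M)

(A, L): Player 2 can switch to M (3 → 8). Not NE.
(A, M): Player 1 gets 7, best alternative 6; Player 2 gets 8, best alternative 3. No profitable deviation — NE.
(A, R): Player 2 can switch to L (2 → 3). Not NE.
(B, L): Player 1 can switch to A (2 → 7). Not NE.
(B, M): Player 1 can switch to A (5 → 7). Not NE.
(B, R): Player 1 can switch to A (0 → 6). Not NE.
(C, L): Player 1 can switch to A (0 → 7). Not NE.
(The remaining 5 profiles each have a profitable deviation by the same check.)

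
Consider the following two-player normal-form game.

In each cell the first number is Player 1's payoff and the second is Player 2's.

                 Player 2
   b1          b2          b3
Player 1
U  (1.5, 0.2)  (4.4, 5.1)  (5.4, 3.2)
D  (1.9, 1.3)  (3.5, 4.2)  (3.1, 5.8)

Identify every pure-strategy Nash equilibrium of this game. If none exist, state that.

(U, b1): Player 1 can switch to D (1.5 → 1.9). Not NE.
(U, b2): Player 1 gets 4.4, best alternative 3.5; Player 2 gets 5.1, best alternative 3.2. No profitable deviation — NE.
(U, b3): Player 2 can switch to b2 (3.2 → 5.1). Not NE.
(D, b1): Player 2 can switch to b2 (1.3 → 4.2). Not NE.
(D, b2): Player 1 can switch to U (3.5 → 4.4). Not NE.
(D, b3): Player 1 can switch to U (3.1 → 5.4). Not NE.

(U, b2)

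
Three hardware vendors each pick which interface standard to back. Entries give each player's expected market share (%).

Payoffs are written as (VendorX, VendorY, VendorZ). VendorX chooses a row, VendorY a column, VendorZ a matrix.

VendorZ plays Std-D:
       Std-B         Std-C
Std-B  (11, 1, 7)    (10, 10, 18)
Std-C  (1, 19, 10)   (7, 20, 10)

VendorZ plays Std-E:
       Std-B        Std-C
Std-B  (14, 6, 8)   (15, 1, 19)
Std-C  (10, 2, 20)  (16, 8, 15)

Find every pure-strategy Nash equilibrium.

(Std-B, Std-B, Std-D): VendorY can switch to Std-C (1 → 10). Not NE.
(Std-B, Std-B, Std-E): VendorX gets 14, best alternative 10; VendorY gets 6, best alternative 1; VendorZ gets 8, best alternative 7. No profitable deviation — NE.
(Std-B, Std-C, Std-D): VendorZ can switch to Std-E (18 → 19). Not NE.
(Std-B, Std-C, Std-E): VendorX can switch to Std-C (15 → 16). Not NE.
(Std-C, Std-B, Std-D): VendorX can switch to Std-B (1 → 11). Not NE.
(Std-C, Std-B, Std-E): VendorX can switch to Std-B (10 → 14). Not NE.
(Std-C, Std-C, Std-D): VendorX can switch to Std-B (7 → 10). Not NE.
(Std-C, Std-C, Std-E): VendorX gets 16, best alternative 15; VendorY gets 8, best alternative 2; VendorZ gets 15, best alternative 10. No profitable deviation — NE.

The pure Nash equilibria are (Std-B, Std-B, Std-E); (Std-C, Std-C, Std-E).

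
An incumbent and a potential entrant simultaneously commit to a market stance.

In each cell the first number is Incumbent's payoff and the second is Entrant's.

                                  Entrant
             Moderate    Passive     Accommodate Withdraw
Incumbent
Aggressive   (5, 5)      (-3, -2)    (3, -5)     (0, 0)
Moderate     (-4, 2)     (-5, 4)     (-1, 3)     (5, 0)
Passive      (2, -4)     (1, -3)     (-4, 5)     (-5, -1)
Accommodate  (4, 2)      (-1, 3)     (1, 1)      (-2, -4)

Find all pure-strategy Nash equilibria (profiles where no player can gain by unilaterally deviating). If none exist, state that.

Incumbent against Moderate: payoffs 5, -4, 2, 4 → best response Aggressive.
Incumbent against Passive: payoffs -3, -5, 1, -1 → best response Passive.
Incumbent against Accommodate: payoffs 3, -1, -4, 1 → best response Aggressive.
Incumbent against Withdraw: payoffs 0, 5, -5, -2 → best response Moderate.
Entrant against Aggressive: payoffs 5, -2, -5, 0 → best response Moderate.
Entrant against Moderate: payoffs 2, 4, 3, 0 → best response Passive.
Entrant against Passive: payoffs -4, -3, 5, -1 → best response Accommodate.
Entrant against Accommodate: payoffs 2, 3, 1, -4 → best response Passive.
Mutual best responses: (Aggressive, Moderate).

Pure NE: (Aggressive, Moderate)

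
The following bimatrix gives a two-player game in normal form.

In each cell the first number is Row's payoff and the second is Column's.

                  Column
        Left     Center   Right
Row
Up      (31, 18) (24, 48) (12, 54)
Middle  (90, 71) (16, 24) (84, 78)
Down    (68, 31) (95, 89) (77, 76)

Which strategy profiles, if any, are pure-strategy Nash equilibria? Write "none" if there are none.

(Up, Left): Row can switch to Middle (31 → 90). Not NE.
(Up, Center): Row can switch to Down (24 → 95). Not NE.
(Up, Right): Row can switch to Middle (12 → 84). Not NE.
(Middle, Left): Column can switch to Right (71 → 78). Not NE.
(Middle, Center): Row can switch to Up (16 → 24). Not NE.
(Middle, Right): Row gets 84, best alternative 77; Column gets 78, best alternative 71. No profitable deviation — NE.
(Down, Left): Row can switch to Middle (68 → 90). Not NE.
(Down, Center): Row gets 95, best alternative 24; Column gets 89, best alternative 76. No profitable deviation — NE.
(Down, Right): Row can switch to Middle (77 → 84). Not NE.

(Middle, Right); (Down, Center)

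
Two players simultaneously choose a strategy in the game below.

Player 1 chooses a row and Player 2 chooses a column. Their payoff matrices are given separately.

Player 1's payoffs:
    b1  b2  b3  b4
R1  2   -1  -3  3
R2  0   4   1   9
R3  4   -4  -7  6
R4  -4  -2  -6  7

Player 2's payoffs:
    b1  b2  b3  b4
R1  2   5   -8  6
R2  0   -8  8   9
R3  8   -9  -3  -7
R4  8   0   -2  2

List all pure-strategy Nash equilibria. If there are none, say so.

Player 1 against b1: payoffs 2, 0, 4, -4 → best response R3.
Player 1 against b2: payoffs -1, 4, -4, -2 → best response R2.
Player 1 against b3: payoffs -3, 1, -7, -6 → best response R2.
Player 1 against b4: payoffs 3, 9, 6, 7 → best response R2.
Player 2 against R1: payoffs 2, 5, -8, 6 → best response b4.
Player 2 against R2: payoffs 0, -8, 8, 9 → best response b4.
Player 2 against R3: payoffs 8, -9, -3, -7 → best response b1.
Player 2 against R4: payoffs 8, 0, -2, 2 → best response b1.
Mutual best responses: (R2, b4); (R3, b1).

The pure Nash equilibria are (R2, b4), (R3, b1).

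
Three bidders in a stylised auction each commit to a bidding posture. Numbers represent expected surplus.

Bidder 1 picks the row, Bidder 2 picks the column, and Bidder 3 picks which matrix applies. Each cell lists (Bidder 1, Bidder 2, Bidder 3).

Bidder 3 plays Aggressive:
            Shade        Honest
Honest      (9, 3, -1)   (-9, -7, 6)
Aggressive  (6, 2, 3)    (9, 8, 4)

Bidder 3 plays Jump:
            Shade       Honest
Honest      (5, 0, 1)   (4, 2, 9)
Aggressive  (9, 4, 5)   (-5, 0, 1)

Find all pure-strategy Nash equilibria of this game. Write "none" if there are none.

(Honest, Honest, Jump); (Aggressive, Shade, Jump); (Aggressive, Honest, Aggressive)

Mark each player's best response to every combination of opponents' strategies; a profile where every player is best-responding is a pure Nash equilibrium.
Bidder 1 against (Shade, Aggressive): payoffs 9, 6 → best response Honest.
Bidder 1 against (Shade, Jump): payoffs 5, 9 → best response Aggressive.
Bidder 1 against (Honest, Aggressive): payoffs -9, 9 → best response Aggressive.
Bidder 1 against (Honest, Jump): payoffs 4, -5 → best response Honest.
Bidder 2 against (Honest, Aggressive): payoffs 3, -7 → best response Shade.
Bidder 2 against (Honest, Jump): payoffs 0, 2 → best response Honest.
Bidder 2 against (Aggressive, Aggressive): payoffs 2, 8 → best response Honest.
Bidder 2 against (Aggressive, Jump): payoffs 4, 0 → best response Shade.
Bidder 3 against (Honest, Shade): payoffs -1, 1 → best response Jump.
Bidder 3 against (Honest, Honest): payoffs 6, 9 → best response Jump.
Bidder 3 against (Aggressive, Shade): payoffs 3, 5 → best response Jump.
Bidder 3 against (Aggressive, Honest): payoffs 4, 1 → best response Aggressive.
Mutual best responses: (Honest, Honest, Jump); (Aggressive, Shade, Jump); (Aggressive, Honest, Aggressive).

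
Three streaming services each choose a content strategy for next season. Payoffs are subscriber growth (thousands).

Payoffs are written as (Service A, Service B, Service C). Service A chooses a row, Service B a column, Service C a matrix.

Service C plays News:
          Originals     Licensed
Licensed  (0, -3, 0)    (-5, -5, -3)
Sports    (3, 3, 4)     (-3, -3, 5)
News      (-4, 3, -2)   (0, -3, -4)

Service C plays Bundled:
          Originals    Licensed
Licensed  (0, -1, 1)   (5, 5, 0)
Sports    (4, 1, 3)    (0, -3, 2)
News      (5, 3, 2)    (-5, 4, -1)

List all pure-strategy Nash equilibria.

Mark each player's best response to every combination of opponents' strategies; a profile where every player is best-responding is a pure Nash equilibrium.
Service A against (Originals, News): payoffs 0, 3, -4 → best response Sports.
Service A against (Originals, Bundled): payoffs 0, 4, 5 → best response News.
Service A against (Licensed, News): payoffs -5, -3, 0 → best response News.
Service A against (Licensed, Bundled): payoffs 5, 0, -5 → best response Licensed.
Service B against (Licensed, News): payoffs -3, -5 → best response Originals.
Service B against (Licensed, Bundled): payoffs -1, 5 → best response Licensed.
Service B against (Sports, News): payoffs 3, -3 → best response Originals.
Service B against (Sports, Bundled): payoffs 1, -3 → best response Originals.
Service B against (News, News): payoffs 3, -3 → best response Originals.
Service B against (News, Bundled): payoffs 3, 4 → best response Licensed.
Service C against (Licensed, Originals): payoffs 0, 1 → best response Bundled.
Service C against (Licensed, Licensed): payoffs -3, 0 → best response Bundled.
Service C against (Sports, Originals): payoffs 4, 3 → best response News.
Service C against (Sports, Licensed): payoffs 5, 2 → best response News.
Service C against (News, Originals): payoffs -2, 2 → best response Bundled.
Service C against (News, Licensed): payoffs -4, -1 → best response Bundled.
Mutual best responses: (Licensed, Licensed, Bundled); (Sports, Originals, News).

(Licensed, Licensed, Bundled); (Sports, Originals, News)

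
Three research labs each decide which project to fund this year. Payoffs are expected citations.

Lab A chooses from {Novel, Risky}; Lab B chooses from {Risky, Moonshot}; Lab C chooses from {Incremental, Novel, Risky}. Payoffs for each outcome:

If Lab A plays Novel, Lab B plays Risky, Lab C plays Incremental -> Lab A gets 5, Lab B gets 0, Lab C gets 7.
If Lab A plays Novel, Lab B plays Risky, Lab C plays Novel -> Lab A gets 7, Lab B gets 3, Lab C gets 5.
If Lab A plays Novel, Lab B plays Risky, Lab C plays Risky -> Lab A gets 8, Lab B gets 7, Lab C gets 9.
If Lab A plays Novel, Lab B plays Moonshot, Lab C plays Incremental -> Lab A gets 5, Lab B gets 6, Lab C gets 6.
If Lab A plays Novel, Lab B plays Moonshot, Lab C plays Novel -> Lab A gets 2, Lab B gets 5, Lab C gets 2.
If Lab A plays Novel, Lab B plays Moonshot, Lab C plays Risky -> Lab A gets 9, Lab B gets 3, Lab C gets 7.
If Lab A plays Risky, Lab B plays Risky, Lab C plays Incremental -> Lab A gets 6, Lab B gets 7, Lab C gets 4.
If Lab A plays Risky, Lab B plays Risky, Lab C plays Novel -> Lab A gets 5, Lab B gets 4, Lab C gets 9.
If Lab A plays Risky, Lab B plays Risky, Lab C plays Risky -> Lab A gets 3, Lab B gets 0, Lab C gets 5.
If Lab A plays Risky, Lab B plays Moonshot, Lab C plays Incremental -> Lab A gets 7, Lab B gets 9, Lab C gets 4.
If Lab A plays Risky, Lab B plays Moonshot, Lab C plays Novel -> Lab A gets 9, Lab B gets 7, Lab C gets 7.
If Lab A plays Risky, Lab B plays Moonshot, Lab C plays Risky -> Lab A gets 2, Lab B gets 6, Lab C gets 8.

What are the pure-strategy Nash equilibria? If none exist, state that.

Lab A against (Risky, Incremental): payoffs 5, 6 → best response Risky.
Lab A against (Risky, Novel): payoffs 7, 5 → best response Novel.
Lab A against (Risky, Risky): payoffs 8, 3 → best response Novel.
Lab A against (Moonshot, Incremental): payoffs 5, 7 → best response Risky.
Lab A against (Moonshot, Novel): payoffs 2, 9 → best response Risky.
Lab A against (Moonshot, Risky): payoffs 9, 2 → best response Novel.
Lab B against (Novel, Incremental): payoffs 0, 6 → best response Moonshot.
Lab B against (Novel, Novel): payoffs 3, 5 → best response Moonshot.
Lab B against (Novel, Risky): payoffs 7, 3 → best response Risky.
Lab B against (Risky, Incremental): payoffs 7, 9 → best response Moonshot.
Lab B against (Risky, Novel): payoffs 4, 7 → best response Moonshot.
Lab B against (Risky, Risky): payoffs 0, 6 → best response Moonshot.
Lab C against (Novel, Risky): payoffs 7, 5, 9 → best response Risky.
Lab C against (Novel, Moonshot): payoffs 6, 2, 7 → best response Risky.
Lab C against (Risky, Risky): payoffs 4, 9, 5 → best response Novel.
Lab C against (Risky, Moonshot): payoffs 4, 7, 8 → best response Risky.
Mutual best responses: (Novel, Risky, Risky).

The unique pure-strategy Nash equilibrium is (Novel, Risky, Risky).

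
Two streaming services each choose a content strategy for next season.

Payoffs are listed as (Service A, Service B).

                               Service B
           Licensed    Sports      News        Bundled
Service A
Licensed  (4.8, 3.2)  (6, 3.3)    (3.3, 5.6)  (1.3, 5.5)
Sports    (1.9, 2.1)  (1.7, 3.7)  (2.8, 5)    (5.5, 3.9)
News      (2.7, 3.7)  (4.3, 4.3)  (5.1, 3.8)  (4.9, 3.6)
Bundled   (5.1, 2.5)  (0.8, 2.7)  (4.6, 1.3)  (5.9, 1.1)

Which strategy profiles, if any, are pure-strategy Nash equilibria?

There is no pure-strategy Nash equilibrium.

Mark each player's best response to every combination of opponents' strategies; a profile where every player is best-responding is a pure Nash equilibrium.
Service A against Licensed: payoffs 4.8, 1.9, 2.7, 5.1 → best response Bundled.
Service A against Sports: payoffs 6, 1.7, 4.3, 0.8 → best response Licensed.
Service A against News: payoffs 3.3, 2.8, 5.1, 4.6 → best response News.
Service A against Bundled: payoffs 1.3, 5.5, 4.9, 5.9 → best response Bundled.
Service B against Licensed: payoffs 3.2, 3.3, 5.6, 5.5 → best response News.
Service B against Sports: payoffs 2.1, 3.7, 5, 3.9 → best response News.
Service B against News: payoffs 3.7, 4.3, 3.8, 3.6 → best response Sports.
Service B against Bundled: payoffs 2.5, 2.7, 1.3, 1.1 → best response Sports.
No profile is a mutual best response for all players.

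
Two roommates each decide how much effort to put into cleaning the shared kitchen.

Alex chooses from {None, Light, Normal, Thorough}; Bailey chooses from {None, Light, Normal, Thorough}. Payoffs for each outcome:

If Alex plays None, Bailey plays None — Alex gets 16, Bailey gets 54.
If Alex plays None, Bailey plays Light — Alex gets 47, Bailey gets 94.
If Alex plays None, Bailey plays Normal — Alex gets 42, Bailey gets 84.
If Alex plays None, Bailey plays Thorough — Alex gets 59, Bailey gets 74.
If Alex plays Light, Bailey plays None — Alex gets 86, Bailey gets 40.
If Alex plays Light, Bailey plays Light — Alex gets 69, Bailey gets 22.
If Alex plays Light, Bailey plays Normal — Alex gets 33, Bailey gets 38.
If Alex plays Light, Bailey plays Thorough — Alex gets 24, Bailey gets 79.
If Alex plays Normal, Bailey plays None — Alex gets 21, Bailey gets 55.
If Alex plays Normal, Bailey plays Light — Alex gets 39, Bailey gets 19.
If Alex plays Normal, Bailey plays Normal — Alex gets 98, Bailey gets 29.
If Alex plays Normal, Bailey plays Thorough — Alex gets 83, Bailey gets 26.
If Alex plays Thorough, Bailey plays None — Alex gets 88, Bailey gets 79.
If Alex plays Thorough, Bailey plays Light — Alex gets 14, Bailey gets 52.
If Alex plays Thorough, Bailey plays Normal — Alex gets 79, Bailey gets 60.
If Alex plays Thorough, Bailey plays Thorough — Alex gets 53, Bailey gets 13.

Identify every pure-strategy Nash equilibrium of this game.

Mark each player's best response to every combination of opponents' strategies; a profile where every player is best-responding is a pure Nash equilibrium.
Alex against None: payoffs 16, 86, 21, 88 → best response Thorough.
Alex against Light: payoffs 47, 69, 39, 14 → best response Light.
Alex against Normal: payoffs 42, 33, 98, 79 → best response Normal.
Alex against Thorough: payoffs 59, 24, 83, 53 → best response Normal.
Bailey against None: payoffs 54, 94, 84, 74 → best response Light.
Bailey against Light: payoffs 40, 22, 38, 79 → best response Thorough.
Bailey against Normal: payoffs 55, 19, 29, 26 → best response None.
Bailey against Thorough: payoffs 79, 52, 60, 13 → best response None.
Mutual best responses: (Thorough, None).

Pure NE: (Thorough, None)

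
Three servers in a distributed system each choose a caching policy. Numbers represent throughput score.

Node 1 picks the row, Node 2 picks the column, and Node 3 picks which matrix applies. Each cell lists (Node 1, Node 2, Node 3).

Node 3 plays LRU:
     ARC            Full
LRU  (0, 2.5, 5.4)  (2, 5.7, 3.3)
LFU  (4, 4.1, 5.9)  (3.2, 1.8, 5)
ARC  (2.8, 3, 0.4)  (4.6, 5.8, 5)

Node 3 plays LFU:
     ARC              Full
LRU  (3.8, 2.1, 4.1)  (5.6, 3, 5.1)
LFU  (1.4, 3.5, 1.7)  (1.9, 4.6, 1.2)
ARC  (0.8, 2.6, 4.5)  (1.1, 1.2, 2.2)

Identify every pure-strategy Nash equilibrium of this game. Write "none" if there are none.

Pure-strategy Nash equilibria: (LRU, Full, LFU), (LFU, ARC, LRU), (ARC, Full, LRU)

(LRU, ARC, LRU): Node 1 can switch to LFU (0 → 4). Not NE.
(LRU, ARC, LFU): Node 2 can switch to Full (2.1 → 3). Not NE.
(LRU, Full, LRU): Node 1 can switch to LFU (2 → 3.2). Not NE.
(LRU, Full, LFU): Node 1 gets 5.6, best alternative 1.9; Node 2 gets 3, best alternative 2.1; Node 3 gets 5.1, best alternative 3.3. No profitable deviation — NE.
(LFU, ARC, LRU): Node 1 gets 4, best alternative 2.8; Node 2 gets 4.1, best alternative 1.8; Node 3 gets 5.9, best alternative 1.7. No profitable deviation — NE.
(LFU, ARC, LFU): Node 1 can switch to LRU (1.4 → 3.8). Not NE.
(LFU, Full, LRU): Node 1 can switch to ARC (3.2 → 4.6). Not NE.
(LFU, Full, LFU): Node 1 can switch to LRU (1.9 → 5.6). Not NE.
(ARC, Full, LRU): Node 1 gets 4.6, best alternative 3.2; Node 2 gets 5.8, best alternative 3; Node 3 gets 5, best alternative 2.2. No profitable deviation — NE.
(The remaining 3 profiles each have a profitable deviation by the same check.)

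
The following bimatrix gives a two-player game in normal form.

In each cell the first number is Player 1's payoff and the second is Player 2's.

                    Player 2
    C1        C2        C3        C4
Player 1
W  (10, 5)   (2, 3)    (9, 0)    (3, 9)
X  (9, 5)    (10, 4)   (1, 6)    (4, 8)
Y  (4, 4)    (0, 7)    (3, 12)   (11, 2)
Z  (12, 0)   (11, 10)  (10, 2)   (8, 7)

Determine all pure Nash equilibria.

(Z, C2)

For each strategy profile, look for a profitable unilateral deviation.
(W, C1): Player 1 can switch to Z (10 → 12). Not NE.
(W, C2): Player 1 can switch to X (2 → 10). Not NE.
(W, C3): Player 1 can switch to Z (9 → 10). Not NE.
(W, C4): Player 1 can switch to X (3 → 4). Not NE.
(X, C1): Player 1 can switch to W (9 → 10). Not NE.
(X, C2): Player 1 can switch to Z (10 → 11). Not NE.
(X, C3): Player 1 can switch to W (1 → 9). Not NE.
(X, C4): Player 1 can switch to Y (4 → 11). Not NE.
(Y, C1): Player 1 can switch to W (4 → 10). Not NE.
(Y, C2): Player 1 can switch to W (0 → 2). Not NE.
(Z, C2): Player 1 gets 11, best alternative 10; Player 2 gets 10, best alternative 7. No profitable deviation — NE.
(The remaining 5 profiles each have a profitable deviation by the same check.)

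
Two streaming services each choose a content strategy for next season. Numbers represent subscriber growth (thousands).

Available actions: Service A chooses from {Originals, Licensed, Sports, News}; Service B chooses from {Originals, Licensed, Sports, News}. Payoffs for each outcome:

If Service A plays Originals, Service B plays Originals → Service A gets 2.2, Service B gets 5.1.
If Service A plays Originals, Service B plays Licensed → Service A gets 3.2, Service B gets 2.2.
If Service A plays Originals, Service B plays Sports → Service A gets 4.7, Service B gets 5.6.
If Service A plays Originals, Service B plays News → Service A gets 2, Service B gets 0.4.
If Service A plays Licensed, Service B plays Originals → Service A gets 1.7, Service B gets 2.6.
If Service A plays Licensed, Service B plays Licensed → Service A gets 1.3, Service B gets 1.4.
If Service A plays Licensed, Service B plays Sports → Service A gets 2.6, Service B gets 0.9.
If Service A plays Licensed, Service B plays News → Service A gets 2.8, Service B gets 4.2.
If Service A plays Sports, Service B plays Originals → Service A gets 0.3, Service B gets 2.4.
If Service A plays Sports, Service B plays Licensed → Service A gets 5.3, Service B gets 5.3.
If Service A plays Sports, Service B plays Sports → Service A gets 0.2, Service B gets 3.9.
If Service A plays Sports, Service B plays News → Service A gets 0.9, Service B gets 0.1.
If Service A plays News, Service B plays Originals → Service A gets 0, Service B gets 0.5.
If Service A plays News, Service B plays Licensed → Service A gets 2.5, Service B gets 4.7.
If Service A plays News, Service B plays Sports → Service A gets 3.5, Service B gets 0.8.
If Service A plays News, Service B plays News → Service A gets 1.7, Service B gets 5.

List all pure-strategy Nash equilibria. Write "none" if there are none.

(Originals, Originals): Service B can switch to Sports (5.1 → 5.6). Not NE.
(Originals, Licensed): Service A can switch to Sports (3.2 → 5.3). Not NE.
(Originals, Sports): Service A gets 4.7, best alternative 3.5; Service B gets 5.6, best alternative 5.1. No profitable deviation — NE.
(Originals, News): Service A can switch to Licensed (2 → 2.8). Not NE.
(Licensed, Originals): Service A can switch to Originals (1.7 → 2.2). Not NE.
(Licensed, Licensed): Service A can switch to Originals (1.3 → 3.2). Not NE.
(Licensed, Sports): Service A can switch to Originals (2.6 → 4.7). Not NE.
(Licensed, News): Service A gets 2.8, best alternative 2; Service B gets 4.2, best alternative 2.6. No profitable deviation — NE.
(Sports, Originals): Service A can switch to Originals (0.3 → 2.2). Not NE.
(Sports, Licensed): Service A gets 5.3, best alternative 3.2; Service B gets 5.3, best alternative 3.9. No profitable deviation — NE.
(Sports, Sports): Service A can switch to Originals (0.2 → 4.7). Not NE.
(Sports, News): Service A can switch to Originals (0.9 → 2). Not NE.
(News, Originals): Service A can switch to Originals (0 → 2.2). Not NE.
(News, Licensed): Service A can switch to Originals (2.5 → 3.2). Not NE.
(News, Sports): Service A can switch to Originals (3.5 → 4.7). Not NE.
(The remaining 1 profile has a profitable deviation by the same check.)

Pure-strategy Nash equilibria: (Originals, Sports); (Licensed, News); (Sports, Licensed)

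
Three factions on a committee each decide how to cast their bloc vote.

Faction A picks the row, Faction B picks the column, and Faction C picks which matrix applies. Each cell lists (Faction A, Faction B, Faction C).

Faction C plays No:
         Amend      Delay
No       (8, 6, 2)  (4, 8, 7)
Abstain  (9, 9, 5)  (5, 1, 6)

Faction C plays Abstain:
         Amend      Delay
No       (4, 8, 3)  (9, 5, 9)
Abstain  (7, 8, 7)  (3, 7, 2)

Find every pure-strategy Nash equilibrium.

(Abstain, Amend, Abstain)

(No, Amend, No): Faction A can switch to Abstain (8 → 9). Not NE.
(No, Amend, Abstain): Faction A can switch to Abstain (4 → 7). Not NE.
(No, Delay, No): Faction A can switch to Abstain (4 → 5). Not NE.
(No, Delay, Abstain): Faction B can switch to Amend (5 → 8). Not NE.
(Abstain, Amend, No): Faction C can switch to Abstain (5 → 7). Not NE.
(Abstain, Amend, Abstain): Faction A gets 7, best alternative 4; Faction B gets 8, best alternative 7; Faction C gets 7, best alternative 5. No profitable deviation — NE.
(Abstain, Delay, No): Faction B can switch to Amend (1 → 9). Not NE.
(Abstain, Delay, Abstain): Faction A can switch to No (3 → 9). Not NE.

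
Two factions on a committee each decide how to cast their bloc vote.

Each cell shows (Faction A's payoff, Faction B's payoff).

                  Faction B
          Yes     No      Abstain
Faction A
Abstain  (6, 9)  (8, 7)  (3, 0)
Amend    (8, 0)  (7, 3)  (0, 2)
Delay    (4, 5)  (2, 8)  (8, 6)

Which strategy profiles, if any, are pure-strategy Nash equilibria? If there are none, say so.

(Abstain, Yes): Faction A can switch to Amend (6 → 8). Not NE.
(Abstain, No): Faction B can switch to Yes (7 → 9). Not NE.
(Abstain, Abstain): Faction A can switch to Delay (3 → 8). Not NE.
(Amend, Yes): Faction B can switch to No (0 → 3). Not NE.
(Amend, No): Faction A can switch to Abstain (7 → 8). Not NE.
(Amend, Abstain): Faction A can switch to Abstain (0 → 3). Not NE.
(Delay, Yes): Faction A can switch to Abstain (4 → 6). Not NE.
(Delay, No): Faction A can switch to Abstain (2 → 8). Not NE.
(Delay, Abstain): Faction B can switch to No (6 → 8). Not NE.

This game has no pure Nash equilibrium.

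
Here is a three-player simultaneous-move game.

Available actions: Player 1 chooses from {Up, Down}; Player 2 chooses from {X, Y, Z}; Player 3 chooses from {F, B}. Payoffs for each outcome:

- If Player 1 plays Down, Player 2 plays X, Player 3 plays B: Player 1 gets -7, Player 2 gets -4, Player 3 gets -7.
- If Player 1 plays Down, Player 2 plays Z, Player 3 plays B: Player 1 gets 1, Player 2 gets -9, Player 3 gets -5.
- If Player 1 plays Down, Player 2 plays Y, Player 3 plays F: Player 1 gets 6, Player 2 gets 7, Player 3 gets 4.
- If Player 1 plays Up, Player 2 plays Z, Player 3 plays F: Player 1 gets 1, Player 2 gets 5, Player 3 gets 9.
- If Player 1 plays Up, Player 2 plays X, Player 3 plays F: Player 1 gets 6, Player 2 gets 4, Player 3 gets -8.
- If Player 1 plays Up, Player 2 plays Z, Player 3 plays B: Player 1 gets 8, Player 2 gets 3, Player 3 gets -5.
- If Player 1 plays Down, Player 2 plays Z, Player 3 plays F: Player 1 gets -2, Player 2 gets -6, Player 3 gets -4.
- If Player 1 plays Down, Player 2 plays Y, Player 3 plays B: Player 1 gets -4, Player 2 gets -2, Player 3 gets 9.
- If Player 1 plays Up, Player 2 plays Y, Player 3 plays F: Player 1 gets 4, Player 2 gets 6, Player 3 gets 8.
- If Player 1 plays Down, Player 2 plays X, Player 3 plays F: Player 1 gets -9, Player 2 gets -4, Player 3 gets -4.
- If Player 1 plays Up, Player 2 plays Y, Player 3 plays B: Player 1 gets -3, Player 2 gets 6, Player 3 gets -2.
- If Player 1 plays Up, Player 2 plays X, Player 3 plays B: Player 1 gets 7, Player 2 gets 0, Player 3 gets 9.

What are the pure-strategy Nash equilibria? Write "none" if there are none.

This game has no pure Nash equilibrium.

(Up, X, F): Player 2 can switch to Y (4 → 6). Not NE.
(Up, X, B): Player 2 can switch to Y (0 → 6). Not NE.
(Up, Y, F): Player 1 can switch to Down (4 → 6). Not NE.
(Up, Y, B): Player 3 can switch to F (-2 → 8). Not NE.
(Up, Z, F): Player 2 can switch to Y (5 → 6). Not NE.
(Up, Z, B): Player 2 can switch to Y (3 → 6). Not NE.
(The remaining 6 profiles each have a profitable deviation by the same check.)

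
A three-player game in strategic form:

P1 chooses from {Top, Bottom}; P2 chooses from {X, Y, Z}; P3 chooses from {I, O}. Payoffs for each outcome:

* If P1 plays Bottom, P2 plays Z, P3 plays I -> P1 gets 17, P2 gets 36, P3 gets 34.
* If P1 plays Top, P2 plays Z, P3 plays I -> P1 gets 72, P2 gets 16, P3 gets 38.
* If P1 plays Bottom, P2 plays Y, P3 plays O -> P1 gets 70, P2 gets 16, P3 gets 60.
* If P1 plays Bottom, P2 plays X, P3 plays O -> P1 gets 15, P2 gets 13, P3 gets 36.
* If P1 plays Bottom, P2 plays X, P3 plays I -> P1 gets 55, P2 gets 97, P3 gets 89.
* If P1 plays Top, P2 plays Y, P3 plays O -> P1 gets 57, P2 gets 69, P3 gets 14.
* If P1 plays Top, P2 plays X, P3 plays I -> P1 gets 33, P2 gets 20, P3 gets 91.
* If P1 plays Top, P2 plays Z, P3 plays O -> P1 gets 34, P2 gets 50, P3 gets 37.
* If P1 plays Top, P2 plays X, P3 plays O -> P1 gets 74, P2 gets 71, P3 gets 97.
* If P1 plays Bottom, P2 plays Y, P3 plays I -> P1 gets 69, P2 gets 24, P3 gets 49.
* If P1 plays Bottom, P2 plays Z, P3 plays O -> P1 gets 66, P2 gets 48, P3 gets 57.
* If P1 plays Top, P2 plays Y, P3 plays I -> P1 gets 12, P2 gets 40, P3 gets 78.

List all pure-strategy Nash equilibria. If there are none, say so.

(Top, X, O); (Bottom, X, I); (Bottom, Z, O)

(Top, X, I): P1 can switch to Bottom (33 → 55). Not NE.
(Top, X, O): P1 gets 74, best alternative 15; P2 gets 71, best alternative 69; P3 gets 97, best alternative 91. No profitable deviation — NE.
(Top, Y, I): P1 can switch to Bottom (12 → 69). Not NE.
(Top, Y, O): P1 can switch to Bottom (57 → 70). Not NE.
(Top, Z, I): P2 can switch to X (16 → 20). Not NE.
(Top, Z, O): P1 can switch to Bottom (34 → 66). Not NE.
(Bottom, X, I): P1 gets 55, best alternative 33; P2 gets 97, best alternative 36; P3 gets 89, best alternative 36. No profitable deviation — NE.
(Bottom, X, O): P1 can switch to Top (15 → 74). Not NE.
(Bottom, Y, I): P2 can switch to X (24 → 97). Not NE.
(Bottom, Y, O): P2 can switch to Z (16 → 48). Not NE.
(Bottom, Z, O): P1 gets 66, best alternative 34; P2 gets 48, best alternative 16; P3 gets 57, best alternative 34. No profitable deviation — NE.
(The remaining 1 profile has a profitable deviation by the same check.)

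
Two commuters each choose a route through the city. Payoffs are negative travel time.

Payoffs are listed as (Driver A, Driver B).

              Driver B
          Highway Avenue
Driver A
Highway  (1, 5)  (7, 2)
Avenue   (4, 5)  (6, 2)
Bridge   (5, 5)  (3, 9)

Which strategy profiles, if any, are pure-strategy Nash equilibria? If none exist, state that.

none

Check each profile: it is a Nash equilibrium iff no player can strictly gain by switching unilaterally.
(Highway, Highway): Driver A can switch to Avenue (1 → 4). Not NE.
(Highway, Avenue): Driver B can switch to Highway (2 → 5). Not NE.
(Avenue, Highway): Driver A can switch to Bridge (4 → 5). Not NE.
(Avenue, Avenue): Driver A can switch to Highway (6 → 7). Not NE.
(Bridge, Highway): Driver B can switch to Avenue (5 → 9). Not NE.
(Bridge, Avenue): Driver A can switch to Highway (3 → 7). Not NE.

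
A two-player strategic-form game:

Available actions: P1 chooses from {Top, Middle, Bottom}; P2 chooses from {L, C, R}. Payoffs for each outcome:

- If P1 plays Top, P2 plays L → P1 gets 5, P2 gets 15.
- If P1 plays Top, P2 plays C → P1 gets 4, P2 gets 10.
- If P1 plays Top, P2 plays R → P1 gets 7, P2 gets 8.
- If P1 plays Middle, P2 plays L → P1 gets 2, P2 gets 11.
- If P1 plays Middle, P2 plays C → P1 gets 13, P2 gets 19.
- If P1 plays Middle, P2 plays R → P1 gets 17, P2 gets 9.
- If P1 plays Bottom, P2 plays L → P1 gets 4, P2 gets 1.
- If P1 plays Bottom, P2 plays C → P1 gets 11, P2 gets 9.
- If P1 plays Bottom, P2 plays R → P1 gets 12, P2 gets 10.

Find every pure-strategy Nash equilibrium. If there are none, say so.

P1 against L: payoffs 5, 2, 4 → best response Top.
P1 against C: payoffs 4, 13, 11 → best response Middle.
P1 against R: payoffs 7, 17, 12 → best response Middle.
P2 against Top: payoffs 15, 10, 8 → best response L.
P2 against Middle: payoffs 11, 19, 9 → best response C.
P2 against Bottom: payoffs 1, 9, 10 → best response R.
Mutual best responses: (Top, L); (Middle, C).

The pure Nash equilibria are (Top, L) and (Middle, C).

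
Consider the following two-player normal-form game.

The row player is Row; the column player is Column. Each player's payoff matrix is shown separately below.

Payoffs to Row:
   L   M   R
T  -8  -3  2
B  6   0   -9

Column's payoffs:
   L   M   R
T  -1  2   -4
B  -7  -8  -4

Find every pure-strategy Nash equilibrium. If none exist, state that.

For each player, find the best response to each opponent profile; mutual best responses are the pure NE.
Row against L: payoffs -8, 6 → best response B.
Row against M: payoffs -3, 0 → best response B.
Row against R: payoffs 2, -9 → best response T.
Column against T: payoffs -1, 2, -4 → best response M.
Column against B: payoffs -7, -8, -4 → best response R.
No profile is a mutual best response for all players.

There is no pure-strategy Nash equilibrium.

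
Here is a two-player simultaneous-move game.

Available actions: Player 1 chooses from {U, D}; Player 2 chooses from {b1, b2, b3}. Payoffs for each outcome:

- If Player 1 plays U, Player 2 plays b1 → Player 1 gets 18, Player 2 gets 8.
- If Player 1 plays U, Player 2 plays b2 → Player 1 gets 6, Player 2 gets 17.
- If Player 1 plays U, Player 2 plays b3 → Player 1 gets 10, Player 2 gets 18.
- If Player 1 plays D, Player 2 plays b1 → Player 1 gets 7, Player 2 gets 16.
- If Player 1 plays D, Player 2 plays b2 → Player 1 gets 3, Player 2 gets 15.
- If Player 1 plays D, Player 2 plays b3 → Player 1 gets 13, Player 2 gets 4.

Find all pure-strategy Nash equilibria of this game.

(U, b1): Player 2 can switch to b2 (8 → 17). Not NE.
(U, b2): Player 2 can switch to b3 (17 → 18). Not NE.
(U, b3): Player 1 can switch to D (10 → 13). Not NE.
(D, b1): Player 1 can switch to U (7 → 18). Not NE.
(D, b2): Player 1 can switch to U (3 → 6). Not NE.
(D, b3): Player 2 can switch to b1 (4 → 16). Not NE.

No pure-strategy Nash equilibrium.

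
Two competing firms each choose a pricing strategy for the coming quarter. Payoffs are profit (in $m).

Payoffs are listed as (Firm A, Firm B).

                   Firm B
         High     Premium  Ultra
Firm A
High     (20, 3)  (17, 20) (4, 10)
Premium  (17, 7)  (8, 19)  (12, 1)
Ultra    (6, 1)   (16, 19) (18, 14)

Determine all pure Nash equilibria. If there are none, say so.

Pure NE: (High, Premium)

(High, High): Firm B can switch to Premium (3 → 20). Not NE.
(High, Premium): Firm A gets 17, best alternative 16; Firm B gets 20, best alternative 10. No profitable deviation — NE.
(High, Ultra): Firm A can switch to Premium (4 → 12). Not NE.
(Premium, High): Firm A can switch to High (17 → 20). Not NE.
(Premium, Premium): Firm A can switch to High (8 → 17). Not NE.
(Premium, Ultra): Firm A can switch to Ultra (12 → 18). Not NE.
(Ultra, High): Firm A can switch to High (6 → 20). Not NE.
(Ultra, Premium): Firm A can switch to High (16 → 17). Not NE.
(Ultra, Ultra): Firm B can switch to Premium (14 → 19). Not NE.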